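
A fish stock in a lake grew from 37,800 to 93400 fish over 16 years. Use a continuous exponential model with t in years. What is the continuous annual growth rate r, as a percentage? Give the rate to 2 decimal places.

r ≈ 5.65% per year

93400 = 37800 · e^(r·16)
e^(16r) = 93400/37800 = 2.4709
r = ln(2.4709) / 16 = 0.90458 / 16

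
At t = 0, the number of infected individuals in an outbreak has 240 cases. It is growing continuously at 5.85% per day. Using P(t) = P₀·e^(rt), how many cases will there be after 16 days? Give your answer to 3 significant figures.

P(16) = 240 · e^(0.0585·16) = 240 · e^(0.936)
= 240 · 2.54976 ≈ 611.94

≈ 612 cases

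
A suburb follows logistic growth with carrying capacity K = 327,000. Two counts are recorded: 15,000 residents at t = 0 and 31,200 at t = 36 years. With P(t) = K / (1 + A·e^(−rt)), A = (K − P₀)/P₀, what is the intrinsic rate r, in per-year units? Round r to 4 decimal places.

r ≈ 0.0218 per year

A = (327000 − 15000)/15000 = 20.8
31200 = 327000/(1 + 20.8·e^(−r·36)) → e^(−36r) = (10.48077 − 1)/20.8 = 0.455806
r = −ln(0.455806)/36 = 0.78569/36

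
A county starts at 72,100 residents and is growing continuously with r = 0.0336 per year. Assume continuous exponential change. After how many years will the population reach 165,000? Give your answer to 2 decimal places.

165000 = 72100 · e^(0.0336·t)
t = ln(165000/72100) / 0.0336 = ln(2.28849) / 0.0336 = 0.82789 / 0.0336

t ≈ 24.64 years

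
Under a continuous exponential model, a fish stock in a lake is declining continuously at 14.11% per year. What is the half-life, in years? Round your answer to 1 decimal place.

half-life = ln(2) / |r| = 0.69315 / 0.1411

half-life ≈ 4.9 years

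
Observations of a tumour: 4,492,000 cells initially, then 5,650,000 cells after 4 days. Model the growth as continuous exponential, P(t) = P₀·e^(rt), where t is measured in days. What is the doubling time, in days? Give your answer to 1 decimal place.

r = ln(5650000/4492000) / 4 = ln(1.25779) / 4 ≈ 0.057339 per day
doubling time = ln 2 / |r| = 0.69315 / 0.057339

doubling time ≈ 12.1 days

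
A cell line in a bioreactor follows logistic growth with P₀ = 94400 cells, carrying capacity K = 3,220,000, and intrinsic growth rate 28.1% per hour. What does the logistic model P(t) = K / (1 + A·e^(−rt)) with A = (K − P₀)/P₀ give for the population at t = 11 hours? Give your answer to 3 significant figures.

≈ 1,290,000 cells

A = (3220000 − 94400)/94400 = 33.11017
P(11) = 3220000 / (1 + 33.11017·e^(−0.281·11)) = 3220000 / (1 + 33.11017·0.045456)
= 3220000 / 2.50507 ≈ 1285392.4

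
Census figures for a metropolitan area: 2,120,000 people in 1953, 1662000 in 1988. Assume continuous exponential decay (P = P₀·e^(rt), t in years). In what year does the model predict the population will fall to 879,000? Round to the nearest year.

year 2080

r = ln(1662000/2120000) / 35 = -0.24339/35 ≈ -0.006954 per year
t = ln(879000/2120000) / r = -0.88039/-0.006954 ≈ 126.6 years after 1953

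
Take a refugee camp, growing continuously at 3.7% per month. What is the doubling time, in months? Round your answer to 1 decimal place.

doubling time ≈ 18.7 months

doubling time = ln(2) / |r| = 0.69315 / 0.037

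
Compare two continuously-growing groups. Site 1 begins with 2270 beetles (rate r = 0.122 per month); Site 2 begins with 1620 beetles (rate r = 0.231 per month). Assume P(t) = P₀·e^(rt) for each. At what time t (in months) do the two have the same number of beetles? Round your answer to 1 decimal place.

t ≈ 3.1 months

2270·e^(0.122t) = 1620·e^(0.231t)
2270/1620 = e^((0.231 − 0.122)t) → ln(1.40123) = 0.109·t
t = 0.33735 / 0.109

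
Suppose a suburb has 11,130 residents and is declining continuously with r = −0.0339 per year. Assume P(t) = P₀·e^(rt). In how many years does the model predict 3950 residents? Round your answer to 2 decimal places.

t ≈ 30.56 years

3950 = 11130 · e^(-0.0339·t)
t = ln(3950/11130) / -0.0339 = ln(0.3549) / -0.0339 = -1.03593 / -0.0339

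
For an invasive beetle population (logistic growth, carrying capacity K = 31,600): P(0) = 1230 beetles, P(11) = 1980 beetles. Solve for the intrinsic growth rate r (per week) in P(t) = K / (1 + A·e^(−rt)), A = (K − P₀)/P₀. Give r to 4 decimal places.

r ≈ 0.0456 per week

A = (31600 − 1230)/1230 = 24.69106
1980 = 31600/(1 + 24.69106·e^(−r·11)) → e^(−11r) = (15.9596 − 1)/24.69106 = 0.605871
r = −ln(0.605871)/11 = 0.50109/11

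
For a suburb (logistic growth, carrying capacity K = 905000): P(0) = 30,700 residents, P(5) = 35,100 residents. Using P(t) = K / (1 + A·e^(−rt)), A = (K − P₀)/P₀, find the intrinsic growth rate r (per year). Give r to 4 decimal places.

r ≈ 0.0278 per year

A = (905000 − 30700)/30700 = 28.47883
35100 = 905000/(1 + 28.47883·e^(−r·5)) → e^(−5r) = (25.78348 − 1)/28.47883 = 0.870242
r = −ln(0.870242)/5 = 0.13898/5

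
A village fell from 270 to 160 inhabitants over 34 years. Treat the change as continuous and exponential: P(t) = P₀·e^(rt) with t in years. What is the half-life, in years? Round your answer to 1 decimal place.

half-life ≈ 45.0 years

r = ln(160/270) / 34 = ln(0.59259) / 34 ≈ -0.01539 per year
half-life = ln 2 / |r| = 0.69315 / 0.01539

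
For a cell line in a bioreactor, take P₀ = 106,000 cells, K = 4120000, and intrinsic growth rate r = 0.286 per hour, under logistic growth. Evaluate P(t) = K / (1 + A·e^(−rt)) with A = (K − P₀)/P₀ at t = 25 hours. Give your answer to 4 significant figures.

≈ 4,001,000 cells

A = (4120000 − 106000)/106000 = 37.86792
P(25) = 4120000 / (1 + 37.86792·e^(−0.286·25)) = 4120000 / (1 + 37.86792·0.000785)
= 4120000 / 1.02972 ≈ 4001083.11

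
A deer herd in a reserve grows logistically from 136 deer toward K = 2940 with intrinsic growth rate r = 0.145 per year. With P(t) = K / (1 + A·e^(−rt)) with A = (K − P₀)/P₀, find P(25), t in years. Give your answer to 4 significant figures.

≈ 1,897 deer

A = (2940 − 136)/136 = 20.61765
P(25) = 2940 / (1 + 20.61765·e^(−0.145·25)) = 2940 / (1 + 20.61765·0.026649)
= 2940 / 1.54944 ≈ 1897.46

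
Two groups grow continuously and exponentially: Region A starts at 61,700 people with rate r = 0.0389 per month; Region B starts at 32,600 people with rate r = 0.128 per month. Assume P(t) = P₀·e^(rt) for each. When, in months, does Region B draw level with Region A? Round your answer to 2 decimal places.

t ≈ 7.16 months

61700·e^(0.0389t) = 32600·e^(0.128t)
61700/32600 = e^((0.128 − 0.0389)t) → ln(1.89264) = 0.0891·t
t = 0.63797 / 0.0891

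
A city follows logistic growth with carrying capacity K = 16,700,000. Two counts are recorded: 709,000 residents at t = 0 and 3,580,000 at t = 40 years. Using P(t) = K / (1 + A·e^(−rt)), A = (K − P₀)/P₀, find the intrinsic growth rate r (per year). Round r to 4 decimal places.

A = (16700000 − 709000)/709000 = 22.5543
3580000 = 16700000/(1 + 22.5543·e^(−r·40)) → e^(−40r) = (4.6648 − 1)/22.5543 = 0.162488
r = −ln(0.162488)/40 = 1.81715/40

r ≈ 0.0454 per year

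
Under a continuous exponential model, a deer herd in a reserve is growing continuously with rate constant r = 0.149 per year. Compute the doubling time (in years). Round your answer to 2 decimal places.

doubling time ≈ 4.65 years

doubling time = ln(2) / |r| = 0.69315 / 0.149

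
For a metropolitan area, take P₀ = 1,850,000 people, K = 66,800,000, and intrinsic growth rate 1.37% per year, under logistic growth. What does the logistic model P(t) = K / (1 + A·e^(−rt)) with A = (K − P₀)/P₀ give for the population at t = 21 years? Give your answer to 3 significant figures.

≈ 2,440,000 people

A = (66800000 − 1850000)/1850000 = 35.10811
P(21) = 66800000 / (1 + 35.10811·e^(−0.0137·21)) = 66800000 / (1 + 35.10811·0.749987)
= 66800000 / 27.33061 ≈ 2444146.05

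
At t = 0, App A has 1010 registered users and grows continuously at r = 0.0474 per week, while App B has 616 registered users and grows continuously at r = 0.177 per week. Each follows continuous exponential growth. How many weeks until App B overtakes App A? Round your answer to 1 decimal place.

t ≈ 3.8 weeks

1010·e^(0.0474t) = 616·e^(0.177t)
1010/616 = e^((0.177 − 0.0474)t) → ln(1.63961) = 0.1296·t
t = 0.49446 / 0.1296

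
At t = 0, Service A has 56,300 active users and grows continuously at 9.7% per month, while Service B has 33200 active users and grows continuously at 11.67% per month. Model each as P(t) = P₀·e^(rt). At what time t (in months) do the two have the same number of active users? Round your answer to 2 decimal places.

56300·e^(0.097t) = 33200·e^(0.1167t)
56300/33200 = e^((0.1167 − 0.097)t) → ln(1.69578) = 0.0197·t
t = 0.52814 / 0.0197

t ≈ 26.81 months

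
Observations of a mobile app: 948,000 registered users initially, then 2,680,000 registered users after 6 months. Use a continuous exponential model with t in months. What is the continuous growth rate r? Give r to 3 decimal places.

r ≈ 0.173 per month

2680000 = 948000 · e^(r·6)
e^(6r) = 2680000/948000 = 2.827
r = ln(2.827) / 6 = 1.03922 / 6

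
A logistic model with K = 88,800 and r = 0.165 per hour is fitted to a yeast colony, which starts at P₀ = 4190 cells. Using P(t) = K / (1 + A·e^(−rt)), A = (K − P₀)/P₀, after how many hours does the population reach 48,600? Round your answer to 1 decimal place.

A = (88800 − 4190)/4190 = 20.19332
48600 = 88800/(1 + 20.19332·e^(−0.165t)) → 1 + 20.19332·e^(−0.165t) = 1.82716
e^(−0.165t) = 0.040962 → t = ln(24.41282)/0.165 = 3.19511/0.165

t ≈ 19.4 hours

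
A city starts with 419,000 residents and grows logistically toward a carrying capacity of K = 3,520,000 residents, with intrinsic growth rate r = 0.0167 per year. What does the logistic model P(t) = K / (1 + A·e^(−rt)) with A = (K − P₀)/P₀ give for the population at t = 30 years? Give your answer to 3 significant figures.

A = (3520000 − 419000)/419000 = 7.40095
P(30) = 3520000 / (1 + 7.40095·e^(−0.0167·30)) = 3520000 / (1 + 7.40095·0.605924)
= 3520000 / 5.48442 ≈ 641818.18

≈ 642,000 residents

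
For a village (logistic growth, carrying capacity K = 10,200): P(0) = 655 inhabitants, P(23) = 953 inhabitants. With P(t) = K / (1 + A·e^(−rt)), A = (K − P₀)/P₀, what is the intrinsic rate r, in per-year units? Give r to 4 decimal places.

r ≈ 0.0177 per year

A = (10200 − 655)/655 = 14.57252
953 = 10200/(1 + 14.57252·e^(−r·23)) → e^(−23r) = (10.70304 − 1)/14.57252 = 0.665845
r = −ln(0.665845)/23 = 0.4067/23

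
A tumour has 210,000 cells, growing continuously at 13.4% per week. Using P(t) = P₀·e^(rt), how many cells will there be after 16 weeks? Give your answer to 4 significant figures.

≈ 1,792,000 cells

P(16) = 210000 · e^(0.134·16) = 210000 · e^(2.144)
= 210000 · 8.5335 ≈ 1792035.73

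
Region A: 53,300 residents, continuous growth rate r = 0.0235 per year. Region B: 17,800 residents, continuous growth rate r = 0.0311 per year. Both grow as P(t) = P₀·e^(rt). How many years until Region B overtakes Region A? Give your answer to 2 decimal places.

53300·e^(0.0235t) = 17800·e^(0.0311t)
53300/17800 = e^((0.0311 − 0.0235)t) → ln(2.99438) = 0.0076·t
t = 1.09674 / 0.0076

t ≈ 144.31 years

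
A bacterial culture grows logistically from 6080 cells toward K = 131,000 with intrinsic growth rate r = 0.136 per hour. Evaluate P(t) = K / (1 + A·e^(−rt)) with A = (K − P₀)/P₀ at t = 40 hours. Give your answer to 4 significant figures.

A = (131000 − 6080)/6080 = 20.54605
P(40) = 131000 / (1 + 20.54605·e^(−0.136·40)) = 131000 / (1 + 20.54605·0.004339)
= 131000 / 1.08916 ≈ 120276.26

≈ 120,300 cells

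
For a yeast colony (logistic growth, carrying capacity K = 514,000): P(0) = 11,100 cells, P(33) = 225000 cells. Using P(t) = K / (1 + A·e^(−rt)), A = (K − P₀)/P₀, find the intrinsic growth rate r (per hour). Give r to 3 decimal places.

A = (514000 − 11100)/11100 = 45.30631
225000 = 514000/(1 + 45.30631·e^(−r·33)) → e^(−33r) = (2.28444 − 1)/45.30631 = 0.02835
r = −ln(0.02835)/33 = 3.56312/33

r ≈ 0.108 per hour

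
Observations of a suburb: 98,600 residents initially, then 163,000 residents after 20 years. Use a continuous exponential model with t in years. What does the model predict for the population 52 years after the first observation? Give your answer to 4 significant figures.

≈ 364,300 residents

r = ln(163000/98600) / 20 ≈ 0.025134 per year
P(52) = 98600 · e^(0.025134·52) = 98600 · 3.69494 ≈ 364321.42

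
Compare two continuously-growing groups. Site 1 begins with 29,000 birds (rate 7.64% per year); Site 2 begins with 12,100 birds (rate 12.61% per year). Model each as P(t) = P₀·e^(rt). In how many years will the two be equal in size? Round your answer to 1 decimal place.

t ≈ 17.6 years

29000·e^(0.0764t) = 12100·e^(0.1261t)
29000/12100 = e^((0.1261 − 0.0764)t) → ln(2.39669) = 0.0497·t
t = 0.87409 / 0.0497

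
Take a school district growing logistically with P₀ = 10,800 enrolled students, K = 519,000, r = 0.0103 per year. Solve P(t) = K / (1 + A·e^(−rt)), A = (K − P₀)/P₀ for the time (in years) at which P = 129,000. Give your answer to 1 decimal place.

A = (519000 − 10800)/10800 = 47.05556
129000 = 519000/(1 + 47.05556·e^(−0.0103t)) → 1 + 47.05556·e^(−0.0103t) = 4.02326
e^(−0.0103t) = 0.064249 → t = ln(15.56453)/0.0103 = 2.74499/0.0103

t ≈ 266.5 years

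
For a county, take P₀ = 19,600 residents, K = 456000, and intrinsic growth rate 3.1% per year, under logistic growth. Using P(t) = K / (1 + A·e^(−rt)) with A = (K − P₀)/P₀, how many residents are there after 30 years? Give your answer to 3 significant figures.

A = (456000 − 19600)/19600 = 22.26531
P(30) = 456000 / (1 + 22.26531·e^(−0.031·30)) = 456000 / (1 + 22.26531·0.394554)
= 456000 / 9.78486 ≈ 46602.61

≈ 46,600 residents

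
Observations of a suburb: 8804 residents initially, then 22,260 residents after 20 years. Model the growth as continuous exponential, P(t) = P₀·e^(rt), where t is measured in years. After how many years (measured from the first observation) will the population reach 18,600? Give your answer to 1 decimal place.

t ≈ 16.1 years

r = ln(22260/8804) / 20 ≈ 0.046379 per year
t = ln(18600/8804) / r = 0.74796 / 0.046379 ≈ 16.127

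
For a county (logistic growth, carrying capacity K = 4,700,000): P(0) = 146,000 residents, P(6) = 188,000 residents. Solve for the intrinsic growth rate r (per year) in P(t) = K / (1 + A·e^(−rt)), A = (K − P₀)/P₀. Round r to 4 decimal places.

r ≈ 0.0437 per year

A = (4700000 − 146000)/146000 = 31.19178
188000 = 4700000/(1 + 31.19178·e^(−r·6)) → e^(−6r) = (25 − 1)/31.19178 = 0.769433
r = −ln(0.769433)/6 = 0.2621/6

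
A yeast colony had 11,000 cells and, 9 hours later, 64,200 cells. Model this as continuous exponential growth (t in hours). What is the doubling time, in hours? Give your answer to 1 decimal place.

r = ln(64200/11000) / 9 = ln(5.83636) / 9 ≈ 0.196012 per hour
doubling time = ln 2 / |r| = 0.69315 / 0.196012

doubling time ≈ 3.5 hours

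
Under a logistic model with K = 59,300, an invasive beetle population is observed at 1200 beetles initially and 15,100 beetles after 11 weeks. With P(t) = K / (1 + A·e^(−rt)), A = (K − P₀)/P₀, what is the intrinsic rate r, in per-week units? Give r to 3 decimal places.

r ≈ 0.255 per week

A = (59300 − 1200)/1200 = 48.41667
15100 = 59300/(1 + 48.41667·e^(−r·11)) → e^(−11r) = (3.92715 − 1)/48.41667 = 0.060458
r = −ln(0.060458)/11 = 2.80581/11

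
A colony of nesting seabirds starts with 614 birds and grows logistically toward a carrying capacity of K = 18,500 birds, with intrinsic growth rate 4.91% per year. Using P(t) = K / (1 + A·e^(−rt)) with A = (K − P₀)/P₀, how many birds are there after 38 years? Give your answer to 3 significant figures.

A = (18500 − 614)/614 = 29.13029
P(38) = 18500 / (1 + 29.13029·e^(−0.0491·38)) = 18500 / (1 + 29.13029·0.154772)
= 18500 / 5.50856 ≈ 3358.41

≈ 3,360 birds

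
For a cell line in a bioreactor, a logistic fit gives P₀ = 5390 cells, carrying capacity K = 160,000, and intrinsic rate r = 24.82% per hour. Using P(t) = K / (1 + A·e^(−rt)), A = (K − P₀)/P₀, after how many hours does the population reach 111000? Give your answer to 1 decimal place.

A = (160000 − 5390)/5390 = 28.6846
111000 = 160000/(1 + 28.6846·e^(−0.2482t)) → 1 + 28.6846·e^(−0.2482t) = 1.44144
e^(−0.2482t) = 0.015389 → t = ln(64.9794)/0.2482 = 4.17407/0.2482

t ≈ 16.8 hours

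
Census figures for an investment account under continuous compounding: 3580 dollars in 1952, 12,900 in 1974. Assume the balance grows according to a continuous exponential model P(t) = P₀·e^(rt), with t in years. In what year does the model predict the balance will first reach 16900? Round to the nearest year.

r = ln(12900/3580) / 22 = 1.28186/22 ≈ 0.058267 per year
t = ln(16900/3580) / r = 1.55195/0.058267 ≈ 26.64 years after 1952

year 1979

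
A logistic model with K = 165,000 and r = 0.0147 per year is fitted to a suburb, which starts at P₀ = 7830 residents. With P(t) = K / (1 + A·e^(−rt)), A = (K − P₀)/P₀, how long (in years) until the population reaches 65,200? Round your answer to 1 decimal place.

A = (165000 − 7830)/7830 = 20.0728
65200 = 165000/(1 + 20.0728·e^(−0.0147t)) → 1 + 20.0728·e^(−0.0147t) = 2.53067
e^(−0.0147t) = 0.076256 → t = ln(13.11369)/0.0147 = 2.57366/0.0147

t ≈ 175.1 years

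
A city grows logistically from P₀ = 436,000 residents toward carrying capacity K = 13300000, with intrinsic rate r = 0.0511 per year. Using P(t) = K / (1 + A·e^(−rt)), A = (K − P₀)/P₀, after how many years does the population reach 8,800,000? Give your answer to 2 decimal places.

t ≈ 79.36 years

A = (13300000 − 436000)/436000 = 29.50459
8800000 = 13300000/(1 + 29.50459·e^(−0.0511t)) → 1 + 29.50459·e^(−0.0511t) = 1.51136
e^(−0.0511t) = 0.017332 → t = ln(57.69786)/0.0511 = 4.05522/0.0511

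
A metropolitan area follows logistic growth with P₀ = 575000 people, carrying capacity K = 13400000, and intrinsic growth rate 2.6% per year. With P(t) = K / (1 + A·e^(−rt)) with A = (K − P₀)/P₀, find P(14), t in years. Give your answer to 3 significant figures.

≈ 812,000 people

A = (13400000 − 575000)/575000 = 22.30435
P(14) = 13400000 / (1 + 22.30435·e^(−0.026·14)) = 13400000 / (1 + 22.30435·0.694891)
= 13400000 / 16.49909 ≈ 812165.76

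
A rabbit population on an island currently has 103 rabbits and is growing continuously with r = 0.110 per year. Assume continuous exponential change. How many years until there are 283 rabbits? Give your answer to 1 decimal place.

t ≈ 9.2 years

283 = 103 · e^(0.11·t)
t = ln(283/103) / 0.11 = ln(2.74757) / 0.11 = 1.01072 / 0.11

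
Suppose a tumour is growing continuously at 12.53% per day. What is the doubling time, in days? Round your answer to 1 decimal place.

doubling time ≈ 5.5 days

doubling time = ln(2) / |r| = 0.69315 / 0.1253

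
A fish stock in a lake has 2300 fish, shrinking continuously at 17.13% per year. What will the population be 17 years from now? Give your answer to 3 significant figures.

≈ 125 fish

P(17) = 2300 · e^(-0.1713·17) = 2300 · e^(-2.9121)
= 2300 · 0.05436 ≈ 125.03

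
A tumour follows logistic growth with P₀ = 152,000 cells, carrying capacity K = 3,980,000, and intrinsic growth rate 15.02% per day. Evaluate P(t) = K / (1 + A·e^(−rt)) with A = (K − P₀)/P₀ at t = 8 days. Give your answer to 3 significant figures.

A = (3980000 − 152000)/152000 = 25.18421
P(8) = 3980000 / (1 + 25.18421·e^(−0.1502·8)) = 3980000 / (1 + 25.18421·0.300713)
= 3980000 / 8.57321 ≈ 464236.76

≈ 464,000 cells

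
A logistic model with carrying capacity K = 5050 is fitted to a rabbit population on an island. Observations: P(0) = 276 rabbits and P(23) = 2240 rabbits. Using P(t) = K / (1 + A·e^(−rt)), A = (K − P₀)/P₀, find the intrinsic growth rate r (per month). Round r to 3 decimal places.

r ≈ 0.114 per month

A = (5050 − 276)/276 = 17.2971
2240 = 5050/(1 + 17.2971·e^(−r·23)) → e^(−23r) = (2.25446 − 1)/17.2971 = 0.072525
r = −ln(0.072525)/23 = 2.62383/23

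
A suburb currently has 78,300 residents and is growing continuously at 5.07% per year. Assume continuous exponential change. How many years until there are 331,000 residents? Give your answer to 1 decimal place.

t ≈ 28.4 years

331000 = 78300 · e^(0.0507·t)
t = ln(331000/78300) / 0.0507 = ln(4.22733) / 0.0507 = 1.44157 / 0.0507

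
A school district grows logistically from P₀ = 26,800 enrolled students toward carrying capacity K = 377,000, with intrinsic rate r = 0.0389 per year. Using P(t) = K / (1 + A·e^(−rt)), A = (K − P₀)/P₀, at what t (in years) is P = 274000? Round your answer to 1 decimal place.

t ≈ 91.2 years

A = (377000 − 26800)/26800 = 13.06716
274000 = 377000/(1 + 13.06716·e^(−0.0389t)) → 1 + 13.06716·e^(−0.0389t) = 1.37591
e^(−0.0389t) = 0.028768 → t = ln(34.76119)/0.0389 = 3.5485/0.0389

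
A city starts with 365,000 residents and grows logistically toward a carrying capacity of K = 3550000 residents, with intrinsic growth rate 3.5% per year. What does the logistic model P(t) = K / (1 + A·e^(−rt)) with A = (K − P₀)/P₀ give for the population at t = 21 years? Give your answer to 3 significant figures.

≈ 685,000 residents

A = (3550000 − 365000)/365000 = 8.72603
P(21) = 3550000 / (1 + 8.72603·e^(−0.035·21)) = 3550000 / (1 + 8.72603·0.479505)
= 3550000 / 5.18418 ≈ 684775.9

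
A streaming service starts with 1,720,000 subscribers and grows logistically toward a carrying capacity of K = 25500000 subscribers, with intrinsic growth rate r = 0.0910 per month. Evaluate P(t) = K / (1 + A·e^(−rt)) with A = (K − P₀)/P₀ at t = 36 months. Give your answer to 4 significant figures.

A = (25500000 − 1720000)/1720000 = 13.82558
P(36) = 25500000 / (1 + 13.82558·e^(−0.091·36)) = 25500000 / (1 + 13.82558·0.037779)
= 25500000 / 1.52232 ≈ 16750774.99

≈ 16,750,000 subscribers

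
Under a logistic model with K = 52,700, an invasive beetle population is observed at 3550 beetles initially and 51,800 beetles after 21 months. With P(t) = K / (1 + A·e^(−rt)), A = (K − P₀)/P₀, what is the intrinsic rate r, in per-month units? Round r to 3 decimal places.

A = (52700 − 3550)/3550 = 13.84507
51800 = 52700/(1 + 13.84507·e^(−r·21)) → e^(−21r) = (1.01737 − 1)/13.84507 = 0.001255
r = −ln(0.001255)/21 = 6.68068/21

r ≈ 0.318 per month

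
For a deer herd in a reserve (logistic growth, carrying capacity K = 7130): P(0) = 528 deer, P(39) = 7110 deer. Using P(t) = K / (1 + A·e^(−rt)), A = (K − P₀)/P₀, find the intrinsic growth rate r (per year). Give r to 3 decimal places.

A = (7130 − 528)/528 = 12.50379
7110 = 7130/(1 + 12.50379·e^(−r·39)) → e^(−39r) = (1.00281 − 1)/12.50379 = 0.000225
r = −ln(0.000225)/39 = 8.39956/39

r ≈ 0.215 per year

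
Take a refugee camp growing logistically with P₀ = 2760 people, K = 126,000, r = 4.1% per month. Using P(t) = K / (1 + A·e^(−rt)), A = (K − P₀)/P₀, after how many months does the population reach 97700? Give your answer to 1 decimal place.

t ≈ 122.9 months

A = (126000 − 2760)/2760 = 44.65217
97700 = 126000/(1 + 44.65217·e^(−0.041t)) → 1 + 44.65217·e^(−0.041t) = 1.28966
e^(−0.041t) = 0.006487 → t = ln(154.15256)/0.041 = 5.03794/0.041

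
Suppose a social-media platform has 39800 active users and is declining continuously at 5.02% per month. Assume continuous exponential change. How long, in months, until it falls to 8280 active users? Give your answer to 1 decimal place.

t ≈ 31.3 months

8280 = 39800 · e^(-0.0502·t)
t = ln(8280/39800) / -0.0502 = ln(0.20804) / -0.0502 = -1.57002 / -0.0502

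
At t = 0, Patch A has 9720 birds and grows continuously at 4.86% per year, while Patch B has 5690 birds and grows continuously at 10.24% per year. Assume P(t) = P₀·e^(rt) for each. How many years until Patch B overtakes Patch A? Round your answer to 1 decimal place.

9720·e^(0.0486t) = 5690·e^(0.1024t)
9720/5690 = e^((0.1024 − 0.0486)t) → ln(1.70826) = 0.0538·t
t = 0.53548 / 0.0538

t ≈ 10.0 years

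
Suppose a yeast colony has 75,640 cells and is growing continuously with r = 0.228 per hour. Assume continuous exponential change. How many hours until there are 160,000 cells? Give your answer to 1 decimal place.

160000 = 75640 · e^(0.228·t)
t = ln(160000/75640) / 0.228 = ln(2.11528) / 0.228 = 0.74919 / 0.228

t ≈ 3.3 hours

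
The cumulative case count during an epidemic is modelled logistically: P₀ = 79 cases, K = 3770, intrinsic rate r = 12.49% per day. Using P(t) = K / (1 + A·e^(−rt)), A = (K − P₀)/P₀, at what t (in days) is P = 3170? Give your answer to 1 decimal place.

A = (3770 − 79)/79 = 46.72152
3170 = 3770/(1 + 46.72152·e^(−0.1249t)) → 1 + 46.72152·e^(−0.1249t) = 1.18927
e^(−0.1249t) = 0.004051 → t = ln(246.84536)/0.1249 = 5.50876/0.1249

t ≈ 44.1 days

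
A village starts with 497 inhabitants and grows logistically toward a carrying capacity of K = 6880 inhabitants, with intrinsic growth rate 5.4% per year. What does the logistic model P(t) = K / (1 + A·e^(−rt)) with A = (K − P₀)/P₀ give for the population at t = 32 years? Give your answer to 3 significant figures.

≈ 2,100 inhabitants

A = (6880 − 497)/497 = 12.84306
P(32) = 6880 / (1 + 12.84306·e^(−0.054·32)) = 6880 / (1 + 12.84306·0.177639)
= 6880 / 3.28143 ≈ 2096.65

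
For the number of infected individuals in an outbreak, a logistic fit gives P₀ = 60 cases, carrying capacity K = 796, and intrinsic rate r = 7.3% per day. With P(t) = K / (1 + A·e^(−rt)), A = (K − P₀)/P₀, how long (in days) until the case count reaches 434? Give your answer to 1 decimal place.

t ≈ 36.8 days

A = (796 − 60)/60 = 12.26667
434 = 796/(1 + 12.26667·e^(−0.073t)) → 1 + 12.26667·e^(−0.073t) = 1.8341
e^(−0.073t) = 0.067997 → t = ln(14.70645)/0.073 = 2.68829/0.073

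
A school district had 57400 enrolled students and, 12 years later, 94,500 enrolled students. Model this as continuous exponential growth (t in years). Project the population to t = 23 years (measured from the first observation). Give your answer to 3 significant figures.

r = ln(94500/57400) / 12 ≈ 0.041546 per year
P(23) = 57400 · e^(0.041546·23) = 57400 · 2.60014 ≈ 149247.96

≈ 149,000 enrolled students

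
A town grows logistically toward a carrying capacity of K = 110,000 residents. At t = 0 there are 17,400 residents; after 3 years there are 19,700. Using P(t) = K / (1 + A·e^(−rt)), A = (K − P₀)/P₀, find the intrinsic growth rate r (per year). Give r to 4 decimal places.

r ≈ 0.0498 per year

A = (110000 − 17400)/17400 = 5.32184
19700 = 110000/(1 + 5.32184·e^(−r·3)) → e^(−3r) = (5.58376 − 1)/5.32184 = 0.861311
r = −ln(0.861311)/3 = 0.1493/3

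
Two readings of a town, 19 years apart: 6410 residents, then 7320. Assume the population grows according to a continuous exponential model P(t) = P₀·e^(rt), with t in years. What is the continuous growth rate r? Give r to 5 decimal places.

r ≈ 0.00699 per year

7320 = 6410 · e^(r·19)
e^(19r) = 7320/6410 = 1.14197
r = ln(1.14197) / 19 = 0.13275 / 19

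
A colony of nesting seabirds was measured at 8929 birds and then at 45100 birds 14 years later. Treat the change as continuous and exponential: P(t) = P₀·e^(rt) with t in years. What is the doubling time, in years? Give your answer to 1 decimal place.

doubling time ≈ 6.0 years

r = ln(45100/8929) / 14 = ln(5.05096) / 14 ≈ 0.115684 per year
doubling time = ln 2 / |r| = 0.69315 / 0.115684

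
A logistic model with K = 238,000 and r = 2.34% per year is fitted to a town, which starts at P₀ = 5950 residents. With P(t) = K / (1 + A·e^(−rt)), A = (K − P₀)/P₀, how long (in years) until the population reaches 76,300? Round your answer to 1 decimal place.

A = (238000 − 5950)/5950 = 39
76300 = 238000/(1 + 39·e^(−0.0234t)) → 1 + 39·e^(−0.0234t) = 3.11927
e^(−0.0234t) = 0.05434 → t = ln(18.4026)/0.0234 = 2.91249/0.0234

t ≈ 124.5 years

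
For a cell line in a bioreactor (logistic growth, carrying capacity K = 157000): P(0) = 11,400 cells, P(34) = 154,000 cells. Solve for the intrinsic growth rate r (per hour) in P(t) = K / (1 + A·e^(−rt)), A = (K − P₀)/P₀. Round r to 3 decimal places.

r ≈ 0.191 per hour

A = (157000 − 11400)/11400 = 12.77193
154000 = 157000/(1 + 12.77193·e^(−r·34)) → e^(−34r) = (1.01948 − 1)/12.77193 = 0.001525
r = −ln(0.001525)/34 = 6.48559/34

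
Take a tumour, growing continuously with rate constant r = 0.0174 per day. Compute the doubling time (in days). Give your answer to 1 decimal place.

doubling time ≈ 39.8 days

doubling time = ln(2) / |r| = 0.69315 / 0.0174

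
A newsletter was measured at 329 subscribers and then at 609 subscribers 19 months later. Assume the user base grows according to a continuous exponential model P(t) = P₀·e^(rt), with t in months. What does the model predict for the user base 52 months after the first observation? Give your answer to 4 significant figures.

r = ln(609/329) / 19 ≈ 0.032408 per month
P(52) = 329 · e^(0.032408·52) = 329 · 5.39374 ≈ 1774.54

≈ 1,775 subscribers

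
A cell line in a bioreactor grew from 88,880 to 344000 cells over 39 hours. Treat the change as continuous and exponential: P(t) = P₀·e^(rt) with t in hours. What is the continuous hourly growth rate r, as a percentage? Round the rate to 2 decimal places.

r ≈ 3.47% per hour

344000 = 88880 · e^(r·39)
e^(39r) = 344000/88880 = 3.87039
r = ln(3.87039) / 39 = 1.35335 / 39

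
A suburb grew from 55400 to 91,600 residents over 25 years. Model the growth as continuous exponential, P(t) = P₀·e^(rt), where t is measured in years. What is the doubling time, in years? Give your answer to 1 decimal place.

r = ln(91600/55400) / 25 = ln(1.65343) / 25 ≈ 0.020114 per year
doubling time = ln 2 / |r| = 0.69315 / 0.020114

doubling time ≈ 34.5 years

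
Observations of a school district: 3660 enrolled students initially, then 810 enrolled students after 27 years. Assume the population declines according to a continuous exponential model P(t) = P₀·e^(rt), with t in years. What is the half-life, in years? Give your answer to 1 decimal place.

half-life ≈ 12.4 years

r = ln(810/3660) / 27 = ln(0.22131) / 27 ≈ -0.055859 per year
half-life = ln 2 / |r| = 0.69315 / 0.055859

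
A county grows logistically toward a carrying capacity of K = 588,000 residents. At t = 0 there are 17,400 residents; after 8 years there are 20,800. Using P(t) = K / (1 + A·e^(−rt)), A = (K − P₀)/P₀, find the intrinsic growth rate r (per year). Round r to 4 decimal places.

r ≈ 0.0231 per year

A = (588000 − 17400)/17400 = 32.7931
20800 = 588000/(1 + 32.7931·e^(−r·8)) → e^(−8r) = (28.26923 − 1)/32.7931 = 0.831554
r = −ln(0.831554)/8 = 0.18446/8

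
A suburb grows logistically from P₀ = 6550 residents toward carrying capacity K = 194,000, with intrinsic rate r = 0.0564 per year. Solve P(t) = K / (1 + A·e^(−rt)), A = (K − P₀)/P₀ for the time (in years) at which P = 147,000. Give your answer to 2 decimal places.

t ≈ 79.69 years

A = (194000 − 6550)/6550 = 28.61832
147000 = 194000/(1 + 28.61832·e^(−0.0564t)) → 1 + 28.61832·e^(−0.0564t) = 1.31973
e^(−0.0564t) = 0.011172 → t = ln(89.50836)/0.0564 = 4.49433/0.0564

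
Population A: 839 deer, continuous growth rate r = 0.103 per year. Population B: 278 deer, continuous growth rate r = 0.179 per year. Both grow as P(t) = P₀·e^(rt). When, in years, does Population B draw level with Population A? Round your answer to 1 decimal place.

839·e^(0.103t) = 278·e^(0.179t)
839/278 = e^((0.179 − 0.103)t) → ln(3.01799) = 0.076·t
t = 1.10459 / 0.076

t ≈ 14.5 years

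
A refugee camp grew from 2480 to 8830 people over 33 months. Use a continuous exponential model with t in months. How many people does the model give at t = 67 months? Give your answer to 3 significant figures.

r = ln(8830/2480) / 33 ≈ 0.038482 per month
P(67) = 2480 · e^(0.038482·67) = 2480 · 13.17439 ≈ 32672.48

≈ 32,700 people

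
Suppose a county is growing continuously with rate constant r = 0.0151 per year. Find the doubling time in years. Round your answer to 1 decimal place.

doubling time = ln(2) / |r| = 0.69315 / 0.0151

doubling time ≈ 45.9 years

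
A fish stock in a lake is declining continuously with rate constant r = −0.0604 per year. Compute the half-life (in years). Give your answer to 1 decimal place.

half-life ≈ 11.5 years

half-life = ln(2) / |r| = 0.69315 / 0.0604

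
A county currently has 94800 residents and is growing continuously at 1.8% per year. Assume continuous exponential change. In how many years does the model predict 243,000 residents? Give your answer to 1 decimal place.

243000 = 94800 · e^(0.018·t)
t = ln(243000/94800) / 0.018 = ln(2.56329) / 0.018 = 0.94129 / 0.018

t ≈ 52.3 years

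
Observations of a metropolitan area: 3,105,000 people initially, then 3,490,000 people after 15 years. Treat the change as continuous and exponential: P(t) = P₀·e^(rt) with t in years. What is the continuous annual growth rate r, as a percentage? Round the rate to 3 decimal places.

r ≈ 0.779% per year

3490000 = 3105000 · e^(r·15)
e^(15r) = 3490000/3105000 = 1.12399
r = ln(1.12399) / 15 = 0.11689 / 15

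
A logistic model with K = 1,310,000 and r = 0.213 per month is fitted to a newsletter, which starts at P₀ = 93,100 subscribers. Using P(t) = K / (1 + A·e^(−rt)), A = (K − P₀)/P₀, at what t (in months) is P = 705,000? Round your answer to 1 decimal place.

A = (1310000 − 93100)/93100 = 13.07089
705000 = 1310000/(1 + 13.07089·e^(−0.213t)) → 1 + 13.07089·e^(−0.213t) = 1.85816
e^(−0.213t) = 0.065654 → t = ln(15.23137)/0.213 = 2.72336/0.213

t ≈ 12.8 months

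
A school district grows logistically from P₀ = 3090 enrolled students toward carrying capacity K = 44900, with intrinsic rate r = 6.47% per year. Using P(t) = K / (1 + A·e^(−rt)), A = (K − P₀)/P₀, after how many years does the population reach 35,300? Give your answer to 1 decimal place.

t ≈ 60.4 years

A = (44900 − 3090)/3090 = 13.53074
35300 = 44900/(1 + 13.53074·e^(−0.0647t)) → 1 + 13.53074·e^(−0.0647t) = 1.27195
e^(−0.0647t) = 0.020099 → t = ln(49.75367)/0.0647 = 3.90708/0.0647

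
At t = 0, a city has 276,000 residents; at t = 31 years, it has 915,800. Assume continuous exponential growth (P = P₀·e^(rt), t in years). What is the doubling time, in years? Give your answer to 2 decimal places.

doubling time ≈ 17.92 years

r = ln(915800/276000) / 31 = ln(3.31812) / 31 ≈ 0.03869 per year
doubling time = ln 2 / |r| = 0.69315 / 0.03869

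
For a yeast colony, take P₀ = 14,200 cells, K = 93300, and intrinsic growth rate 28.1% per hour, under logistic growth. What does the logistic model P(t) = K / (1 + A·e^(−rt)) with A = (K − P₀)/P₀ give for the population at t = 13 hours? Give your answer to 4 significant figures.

≈ 81,530 cells

A = (93300 − 14200)/14200 = 5.57042
P(13) = 93300 / (1 + 5.57042·e^(−0.281·13)) = 93300 / (1 + 5.57042·0.025913)
= 93300 / 1.14435 ≈ 81531.15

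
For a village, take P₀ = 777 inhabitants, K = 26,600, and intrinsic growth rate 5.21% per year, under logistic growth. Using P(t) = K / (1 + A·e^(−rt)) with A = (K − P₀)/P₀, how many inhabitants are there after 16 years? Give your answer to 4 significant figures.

≈ 1,723 inhabitants

A = (26600 − 777)/777 = 33.23423
P(16) = 26600 / (1 + 33.23423·e^(−0.0521·16)) = 26600 / (1 + 33.23423·0.434482)
= 26600 / 15.43969 ≈ 1722.83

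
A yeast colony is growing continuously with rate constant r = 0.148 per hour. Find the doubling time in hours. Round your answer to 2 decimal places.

doubling time ≈ 4.68 hours

doubling time = ln(2) / |r| = 0.69315 / 0.148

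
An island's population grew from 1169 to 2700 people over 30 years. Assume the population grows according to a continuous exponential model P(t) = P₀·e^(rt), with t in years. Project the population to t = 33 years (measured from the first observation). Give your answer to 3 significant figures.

≈ 2,940 people

r = ln(2700/1169) / 30 ≈ 0.027903 per year
P(33) = 1169 · e^(0.027903·33) = 1169 · 2.51133 ≈ 2935.75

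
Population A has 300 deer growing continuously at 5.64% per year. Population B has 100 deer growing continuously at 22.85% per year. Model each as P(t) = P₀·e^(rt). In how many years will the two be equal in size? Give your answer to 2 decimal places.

300·e^(0.0564t) = 100·e^(0.2285t)
300/100 = e^((0.2285 − 0.0564)t) → ln(3) = 0.1721·t
t = 1.09861 / 0.1721

t ≈ 6.38 years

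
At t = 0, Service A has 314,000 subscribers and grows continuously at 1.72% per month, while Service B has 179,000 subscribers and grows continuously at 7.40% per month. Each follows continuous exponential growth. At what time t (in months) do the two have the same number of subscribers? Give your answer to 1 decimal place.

314000·e^(0.0172t) = 179000·e^(0.074t)
314000/179000 = e^((0.074 − 0.0172)t) → ln(1.75419) = 0.0568·t
t = 0.56201 / 0.0568

t ≈ 9.9 months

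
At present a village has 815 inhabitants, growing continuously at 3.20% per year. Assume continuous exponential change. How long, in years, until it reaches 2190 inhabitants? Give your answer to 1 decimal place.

2190 = 815 · e^(0.032·t)
t = ln(2190/815) / 0.032 = ln(2.68712) / 0.032 = 0.98847 / 0.032

t ≈ 30.9 years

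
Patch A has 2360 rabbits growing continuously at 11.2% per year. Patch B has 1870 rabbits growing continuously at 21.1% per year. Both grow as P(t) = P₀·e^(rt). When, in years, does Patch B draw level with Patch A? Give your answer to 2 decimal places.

t ≈ 2.35 years

2360·e^(0.112t) = 1870·e^(0.211t)
2360/1870 = e^((0.211 − 0.112)t) → ln(1.26203) = 0.099·t
t = 0.23272 / 0.099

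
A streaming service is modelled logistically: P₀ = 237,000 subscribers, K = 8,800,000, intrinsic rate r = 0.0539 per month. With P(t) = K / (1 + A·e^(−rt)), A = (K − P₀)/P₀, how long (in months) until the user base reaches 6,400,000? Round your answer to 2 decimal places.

A = (8800000 − 237000)/237000 = 36.1308
6400000 = 8800000/(1 + 36.1308·e^(−0.0539t)) → 1 + 36.1308·e^(−0.0539t) = 1.375
e^(−0.0539t) = 0.010379 → t = ln(96.3488)/0.0539 = 4.56797/0.0539

t ≈ 84.75 months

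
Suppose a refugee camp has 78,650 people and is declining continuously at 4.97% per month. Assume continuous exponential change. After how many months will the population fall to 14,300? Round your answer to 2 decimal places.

t ≈ 34.30 months

14300 = 78650 · e^(-0.0497·t)
t = ln(14300/78650) / -0.0497 = ln(0.18182) / -0.0497 = -1.70475 / -0.0497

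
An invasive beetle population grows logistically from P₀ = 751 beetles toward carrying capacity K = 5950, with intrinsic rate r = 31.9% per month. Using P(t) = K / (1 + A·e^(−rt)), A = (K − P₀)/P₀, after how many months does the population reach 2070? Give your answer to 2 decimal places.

t ≈ 4.10 months

A = (5950 − 751)/751 = 6.92277
2070 = 5950/(1 + 6.92277·e^(−0.319t)) → 1 + 6.92277·e^(−0.319t) = 2.8744
e^(−0.319t) = 0.270758 → t = ln(3.69333)/0.319 = 1.30653/0.319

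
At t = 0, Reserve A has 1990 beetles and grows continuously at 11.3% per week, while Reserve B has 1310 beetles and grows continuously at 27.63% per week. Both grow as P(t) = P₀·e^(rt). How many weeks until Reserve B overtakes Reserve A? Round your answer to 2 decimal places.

t ≈ 2.56 weeks

1990·e^(0.113t) = 1310·e^(0.2763t)
1990/1310 = e^((0.2763 − 0.113)t) → ln(1.51908) = 0.1633·t
t = 0.41811 / 0.1633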